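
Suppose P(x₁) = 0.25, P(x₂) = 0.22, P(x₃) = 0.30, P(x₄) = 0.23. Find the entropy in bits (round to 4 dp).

H = −Σ pᵢ log₂ pᵢ.
−0.25·log₂(0.25) = 0.5000
−0.22·log₂(0.22) = 0.4806
−0.30·log₂(0.30) = 0.5211
−0.23·log₂(0.23) = 0.4877
Sum ≈ 1.9893 → 1.9893 bits.

1.9893 bits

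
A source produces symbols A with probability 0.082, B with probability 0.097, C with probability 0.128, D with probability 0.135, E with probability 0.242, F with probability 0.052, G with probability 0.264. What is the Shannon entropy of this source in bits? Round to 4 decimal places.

H = −Σ pᵢ log₂ pᵢ.
−0.082·log₂(0.082) = 0.2959
−0.097·log₂(0.097) = 0.3265
−0.128·log₂(0.128) = 0.3796
−0.135·log₂(0.135) = 0.3900
−0.242·log₂(0.242) = 0.4954
−0.052·log₂(0.052) = 0.2218
−0.264·log₂(0.264) = 0.5072
Sum ≈ 2.6164 → 2.6164 bits.

2.6164 bits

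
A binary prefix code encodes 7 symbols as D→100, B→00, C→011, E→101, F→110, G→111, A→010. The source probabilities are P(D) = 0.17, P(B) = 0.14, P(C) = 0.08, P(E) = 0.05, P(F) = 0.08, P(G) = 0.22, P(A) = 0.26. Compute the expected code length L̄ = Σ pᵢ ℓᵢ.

2.86 bits/symbol

L̄ = Σ pᵢ·ℓᵢ = 0.17·3 + 0.14·2 + 0.08·3 + 0.05·3 + 0.08·3 + 0.22·3 + 0.26·3 = 2.86 bits/symbol.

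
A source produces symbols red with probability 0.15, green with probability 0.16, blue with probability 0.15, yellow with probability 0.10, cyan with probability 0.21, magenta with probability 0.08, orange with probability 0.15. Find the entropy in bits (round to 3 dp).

H = −Σ pᵢ log₂ pᵢ.
−0.15·log₂(0.15) = 0.4105
−0.16·log₂(0.16) = 0.4230
−0.15·log₂(0.15) = 0.4105
−0.10·log₂(0.10) = 0.3322
−0.21·log₂(0.21) = 0.4728
−0.08·log₂(0.08) = 0.2915
−0.15·log₂(0.15) = 0.4105
Sum ≈ 2.7512 → 2.751 bits.

2.751 bits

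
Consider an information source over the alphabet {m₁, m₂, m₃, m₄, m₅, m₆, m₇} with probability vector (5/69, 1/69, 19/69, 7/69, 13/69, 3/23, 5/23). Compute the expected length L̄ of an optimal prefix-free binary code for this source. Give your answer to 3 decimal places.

2.594 bits/symbol

Repeatedly combine the two least-probable nodes; the expected code length is the sum of the merged weights.
merge 1/69 + 5/69 → 2/23
merge 2/23 + 7/69 → 13/69
merge 3/23 + 13/69 → 22/69
merge 13/69 + 5/23 → 28/69
merge 19/69 + 22/69 → 41/69
merge 28/69 + 41/69 → 1
L = 2/23 + 13/69 + 22/69 + 28/69 + 41/69 + 1 = 179/69 ≈ 2.594 bits/symbol.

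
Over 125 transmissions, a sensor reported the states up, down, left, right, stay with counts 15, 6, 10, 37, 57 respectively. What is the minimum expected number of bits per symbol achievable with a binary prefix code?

1.92 bits/symbol

Probabilities are the counts divided by 125.
Repeatedly combine the two least-probable nodes; the expected code length is the sum of the merged weights.
merge 6/125 + 2/25 → 16/125
merge 3/25 + 16/125 → 31/125
merge 31/125 + 37/125 → 68/125
merge 57/125 + 68/125 → 1
L = 16/125 + 31/125 + 68/125 + 1 = 48/25 = 1.92 bits/symbol.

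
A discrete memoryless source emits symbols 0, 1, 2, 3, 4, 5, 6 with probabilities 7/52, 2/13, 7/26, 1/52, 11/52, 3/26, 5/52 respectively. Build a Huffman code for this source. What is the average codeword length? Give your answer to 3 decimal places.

2.635 bits/symbol

Repeatedly combine the two least-probable nodes; the expected code length is the sum of the merged weights.
merge 1/52 + 5/52 → 3/26
merge 3/26 + 3/26 → 3/13
merge 7/52 + 2/13 → 15/52
merge 11/52 + 3/13 → 23/52
merge 7/26 + 15/52 → 29/52
merge 23/52 + 29/52 → 1
L = 3/26 + 3/13 + 15/52 + 23/52 + 29/52 + 1 = 137/52 ≈ 2.635 bits/symbol.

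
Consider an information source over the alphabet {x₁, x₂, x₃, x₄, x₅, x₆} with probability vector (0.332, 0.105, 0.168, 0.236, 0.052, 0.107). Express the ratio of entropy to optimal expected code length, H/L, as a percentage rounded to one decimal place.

Entropy H = −Σ p log₂ p ≈ 2.3603 bits.
Huffman merges: 13/250+21/200→157/1000; 107/1000+157/1000→33/125; 21/125+59/250→101/250; 33/125+83/250→149/250; 101/250+149/250→1. L = 2421/1000 ≈ 2.4210.
Efficiency = H/L = 2.3603/2.4210 = 97.5%.

97.5%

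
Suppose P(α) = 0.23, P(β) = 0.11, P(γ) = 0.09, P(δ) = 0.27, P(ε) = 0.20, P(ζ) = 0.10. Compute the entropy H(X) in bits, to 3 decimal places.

2.457 bits

H = −Σ pᵢ log₂ pᵢ.
−0.23·log₂(0.23) = 0.4877
−0.11·log₂(0.11) = 0.3503
−0.09·log₂(0.09) = 0.3127
−0.27·log₂(0.27) = 0.5100
−0.20·log₂(0.20) = 0.4644
−0.10·log₂(0.10) = 0.3322
Sum ≈ 2.4572 → 2.457 bits.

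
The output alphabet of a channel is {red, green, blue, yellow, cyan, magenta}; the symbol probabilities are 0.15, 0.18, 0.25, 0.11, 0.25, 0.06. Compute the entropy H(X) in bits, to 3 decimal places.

2.450 bits

H = −Σ pᵢ log₂ pᵢ.
−0.15·log₂(0.15) = 0.4105
−0.18·log₂(0.18) = 0.4453
−0.25·log₂(0.25) = 0.5000
−0.11·log₂(0.11) = 0.3503
−0.25·log₂(0.25) = 0.5000
−0.06·log₂(0.06) = 0.2435
Sum ≈ 2.4497 → 2.450 bits.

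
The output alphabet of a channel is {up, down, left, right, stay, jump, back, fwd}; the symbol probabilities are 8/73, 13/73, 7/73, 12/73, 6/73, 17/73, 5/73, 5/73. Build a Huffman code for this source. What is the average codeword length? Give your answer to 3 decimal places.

Repeatedly combine the two least-probable nodes; the expected code length is the sum of the merged weights.
merge 5/73 + 5/73 → 10/73
merge 6/73 + 7/73 → 13/73
merge 8/73 + 10/73 → 18/73
merge 12/73 + 13/73 → 25/73
merge 13/73 + 17/73 → 30/73
merge 18/73 + 25/73 → 43/73
merge 30/73 + 43/73 → 1
L = 10/73 + 13/73 + 18/73 + 25/73 + 30/73 + 43/73 + 1 = 212/73 ≈ 2.904 bits/symbol.

2.904 bits/symbol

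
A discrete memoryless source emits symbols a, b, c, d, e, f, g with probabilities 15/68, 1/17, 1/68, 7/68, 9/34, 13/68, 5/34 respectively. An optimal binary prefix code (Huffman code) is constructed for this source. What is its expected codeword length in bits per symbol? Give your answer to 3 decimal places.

Repeatedly combine the two least-probable nodes; the expected code length is the sum of the merged weights.
merge 1/68 + 1/17 → 5/68
merge 5/68 + 7/68 → 3/17
merge 5/34 + 3/17 → 11/34
merge 13/68 + 15/68 → 7/17
merge 9/34 + 11/34 → 10/17
merge 7/17 + 10/17 → 1
L = 5/68 + 3/17 + 11/34 + 7/17 + 10/17 + 1 = 175/68 ≈ 2.574 bits/symbol.

2.574 bits/symbol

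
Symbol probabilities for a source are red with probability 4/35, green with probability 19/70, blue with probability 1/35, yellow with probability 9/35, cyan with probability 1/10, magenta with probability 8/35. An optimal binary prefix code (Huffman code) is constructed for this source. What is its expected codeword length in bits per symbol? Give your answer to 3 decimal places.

Repeatedly combine the two least-probable nodes; the expected code length is the sum of the merged weights.
merge 1/35 + 1/10 → 9/70
merge 4/35 + 9/70 → 17/70
merge 8/35 + 17/70 → 33/70
merge 9/35 + 19/70 → 37/70
merge 33/70 + 37/70 → 1
L = 9/70 + 17/70 + 33/70 + 37/70 + 1 = 83/35 ≈ 2.371 bits/symbol.

2.371 bits/symbol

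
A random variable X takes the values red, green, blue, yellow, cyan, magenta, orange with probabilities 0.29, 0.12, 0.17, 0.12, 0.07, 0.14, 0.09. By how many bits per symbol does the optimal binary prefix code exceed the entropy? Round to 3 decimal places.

0.035 bits

Entropy H = −Σ p log₂ p ≈ 2.6649 bits.
Huffman merges: 7/100+9/100→4/25; 3/25+3/25→6/25; 7/50+4/25→3/10; 17/100+6/25→41/100; 29/100+3/10→59/100; 41/100+59/100→1. L = 27/10 ≈ 2.7000.
L − H = 2.7000 − 2.6649 = 0.035 bits.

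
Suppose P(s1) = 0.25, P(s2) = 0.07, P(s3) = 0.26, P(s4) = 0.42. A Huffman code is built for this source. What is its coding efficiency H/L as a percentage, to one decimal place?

Entropy H = −Σ p log₂ p ≈ 1.7995 bits.
Huffman merges: 7/100+1/4→8/25; 13/50+8/25→29/50; 21/50+29/50→1. L = 19/10 ≈ 1.9000.
Efficiency = H/L = 1.7995/1.9000 = 94.7%.

94.7%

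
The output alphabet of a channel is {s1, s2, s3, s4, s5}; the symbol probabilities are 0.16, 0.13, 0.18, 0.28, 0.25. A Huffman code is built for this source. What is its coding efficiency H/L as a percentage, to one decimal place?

Entropy H = −Σ p log₂ p ≈ 2.2652 bits.
Huffman merges: 13/100+4/25→29/100; 9/50+1/4→43/100; 7/25+29/100→57/100; 43/100+57/100→1. L = 229/100 ≈ 2.2900.
Efficiency = H/L = 2.2652/2.2900 = 98.9%.

98.9%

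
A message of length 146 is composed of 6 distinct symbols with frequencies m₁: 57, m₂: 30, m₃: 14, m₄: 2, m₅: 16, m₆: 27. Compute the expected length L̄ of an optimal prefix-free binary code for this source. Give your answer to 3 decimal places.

2.329 bits/symbol

Probabilities are the counts divided by 146.
Repeatedly combine the two least-probable nodes; the expected code length is the sum of the merged weights.
merge 1/73 + 7/73 → 8/73
merge 8/73 + 8/73 → 16/73
merge 27/146 + 15/73 → 57/146
merge 16/73 + 57/146 → 89/146
merge 57/146 + 89/146 → 1
L = 8/73 + 16/73 + 57/146 + 89/146 + 1 = 170/73 ≈ 2.329 bits/symbol.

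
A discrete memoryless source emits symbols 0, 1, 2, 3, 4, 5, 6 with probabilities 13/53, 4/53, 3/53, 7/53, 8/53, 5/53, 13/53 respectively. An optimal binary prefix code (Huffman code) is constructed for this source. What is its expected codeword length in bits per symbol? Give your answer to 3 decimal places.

2.642 bits/symbol

Repeatedly combine the two least-probable nodes; the expected code length is the sum of the merged weights.
merge 3/53 + 4/53 → 7/53
merge 5/53 + 7/53 → 12/53
merge 7/53 + 8/53 → 15/53
merge 12/53 + 13/53 → 25/53
merge 13/53 + 15/53 → 28/53
merge 25/53 + 28/53 → 1
L = 7/53 + 12/53 + 15/53 + 25/53 + 28/53 + 1 = 140/53 ≈ 2.642 bits/symbol.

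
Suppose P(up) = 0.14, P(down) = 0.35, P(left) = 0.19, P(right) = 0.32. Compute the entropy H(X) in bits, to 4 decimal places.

1.9085 bits

H = −Σ pᵢ log₂ pᵢ.
−0.14·log₂(0.14) = 0.3971
−0.35·log₂(0.35) = 0.5301
−0.19·log₂(0.19) = 0.4552
−0.32·log₂(0.32) = 0.5260
Sum ≈ 1.9085 → 1.9085 bits.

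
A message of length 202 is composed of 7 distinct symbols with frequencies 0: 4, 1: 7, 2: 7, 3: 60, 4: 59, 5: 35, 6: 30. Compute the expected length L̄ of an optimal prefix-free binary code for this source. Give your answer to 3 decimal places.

2.381 bits/symbol

Probabilities are the counts divided by 202.
Repeatedly combine the two least-probable nodes; the expected code length is the sum of the merged weights.
merge 2/101 + 7/202 → 11/202
merge 7/202 + 11/202 → 9/101
merge 9/101 + 15/101 → 24/101
merge 35/202 + 24/101 → 83/202
merge 59/202 + 30/101 → 119/202
merge 83/202 + 119/202 → 1
L = 11/202 + 9/101 + 24/101 + 83/202 + 119/202 + 1 = 481/202 ≈ 2.381 bits/symbol.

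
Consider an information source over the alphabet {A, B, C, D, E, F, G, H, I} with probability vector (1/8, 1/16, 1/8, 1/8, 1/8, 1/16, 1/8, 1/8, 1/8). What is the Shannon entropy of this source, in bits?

3.125 bits

Each probability is a power of 1/2, so log₂(1/p) is an integer.
H = Σ p·log₂(1/p) = 1/8·3 + 1/16·4 + 1/8·3 + 1/8·3 + 1/8·3 + 1/16·4 + 1/8·3 + 1/8·3 + 1/8·3 = 3.125 bits.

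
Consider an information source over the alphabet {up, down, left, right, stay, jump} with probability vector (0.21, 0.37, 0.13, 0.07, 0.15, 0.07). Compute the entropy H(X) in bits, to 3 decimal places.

H = −Σ pᵢ log₂ pᵢ.
−0.21·log₂(0.21) = 0.4728
−0.37·log₂(0.37) = 0.5307
−0.13·log₂(0.13) = 0.3826
−0.07·log₂(0.07) = 0.2686
−0.15·log₂(0.15) = 0.4105
−0.07·log₂(0.07) = 0.2686
Sum ≈ 2.3339 → 2.334 bits.

2.334 bits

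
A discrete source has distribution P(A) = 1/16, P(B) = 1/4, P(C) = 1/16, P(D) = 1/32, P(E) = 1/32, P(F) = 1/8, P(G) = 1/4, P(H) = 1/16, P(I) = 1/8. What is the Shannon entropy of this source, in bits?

2.8125 bits

Each probability is a power of 1/2, so log₂(1/p) is an integer.
H = Σ p·log₂(1/p) = 1/16·4 + 1/4·2 + 1/16·4 + 1/32·5 + 1/32·5 + 1/8·3 + 1/4·2 + 1/16·4 + 1/8·3 = 2.8125 bits.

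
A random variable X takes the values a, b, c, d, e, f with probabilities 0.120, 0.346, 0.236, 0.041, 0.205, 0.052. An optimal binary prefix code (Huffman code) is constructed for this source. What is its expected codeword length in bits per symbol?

Repeatedly combine the two least-probable nodes; the expected code length is the sum of the merged weights.
merge 41/1000 + 13/250 → 93/1000
merge 93/1000 + 3/25 → 213/1000
merge 41/200 + 213/1000 → 209/500
merge 59/250 + 173/500 → 291/500
merge 209/500 + 291/500 → 1
L = 93/1000 + 213/1000 + 209/500 + 291/500 + 1 = 1153/500 = 2.306 bits/symbol.

2.306 bits/symbol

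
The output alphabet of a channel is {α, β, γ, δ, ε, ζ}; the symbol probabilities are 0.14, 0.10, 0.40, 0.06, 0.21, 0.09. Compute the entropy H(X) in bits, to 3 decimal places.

H = −Σ pᵢ log₂ pᵢ.
−0.14·log₂(0.14) = 0.3971
−0.10·log₂(0.10) = 0.3322
−0.40·log₂(0.40) = 0.5288
−0.06·log₂(0.06) = 0.2435
−0.21·log₂(0.21) = 0.4728
−0.09·log₂(0.09) = 0.3127
Sum ≈ 2.2871 → 2.287 bits.

2.287 bits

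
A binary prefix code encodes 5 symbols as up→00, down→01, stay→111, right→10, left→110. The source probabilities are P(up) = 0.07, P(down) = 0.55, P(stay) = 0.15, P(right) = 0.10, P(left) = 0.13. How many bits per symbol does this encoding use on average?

L̄ = Σ pᵢ·ℓᵢ = 0.07·2 + 0.55·2 + 0.15·3 + 0.10·2 + 0.13·3 = 2.28 bits/symbol.

2.28 bits/symbol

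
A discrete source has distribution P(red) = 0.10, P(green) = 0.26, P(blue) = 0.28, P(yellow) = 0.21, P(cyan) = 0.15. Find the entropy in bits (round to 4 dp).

H = −Σ pᵢ log₂ pᵢ.
−0.10·log₂(0.10) = 0.3322
−0.26·log₂(0.26) = 0.5053
−0.28·log₂(0.28) = 0.5142
−0.21·log₂(0.21) = 0.4728
−0.15·log₂(0.15) = 0.4105
Sum ≈ 2.2351 → 2.2351 bits.

2.2351 bits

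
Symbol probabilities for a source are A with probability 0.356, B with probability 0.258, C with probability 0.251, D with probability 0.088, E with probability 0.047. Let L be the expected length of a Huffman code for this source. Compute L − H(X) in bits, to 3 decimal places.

Entropy H = −Σ p log₂ p ≈ 2.0512 bits.
Huffman merges: 47/1000+11/125→27/200; 27/200+251/1000→193/500; 129/500+89/250→307/500; 193/500+307/500→1. L = 427/200 ≈ 2.1350.
L − H = 2.1350 − 2.0512 = 0.084 bits.

0.084 bits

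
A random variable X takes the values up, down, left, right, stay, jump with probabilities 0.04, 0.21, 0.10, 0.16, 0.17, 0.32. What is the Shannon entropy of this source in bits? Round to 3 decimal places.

H = −Σ pᵢ log₂ pᵢ.
−0.04·log₂(0.04) = 0.1858
−0.21·log₂(0.21) = 0.4728
−0.10·log₂(0.10) = 0.3322
−0.16·log₂(0.16) = 0.4230
−0.17·log₂(0.17) = 0.4346
−0.32·log₂(0.32) = 0.5260
Sum ≈ 2.3744 → 2.374 bits.

2.374 bits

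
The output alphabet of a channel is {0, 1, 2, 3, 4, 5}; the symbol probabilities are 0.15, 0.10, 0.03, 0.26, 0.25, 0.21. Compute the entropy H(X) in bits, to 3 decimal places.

2.373 bits

H = −Σ pᵢ log₂ pᵢ.
−0.15·log₂(0.15) = 0.4105
−0.10·log₂(0.10) = 0.3322
−0.03·log₂(0.03) = 0.1518
−0.26·log₂(0.26) = 0.5053
−0.25·log₂(0.25) = 0.5000
−0.21·log₂(0.21) = 0.4728
Sum ≈ 2.3726 → 2.373 bits.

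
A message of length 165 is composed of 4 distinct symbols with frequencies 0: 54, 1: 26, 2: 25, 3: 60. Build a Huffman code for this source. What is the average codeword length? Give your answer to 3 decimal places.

Probabilities are the counts divided by 165.
Repeatedly combine the two least-probable nodes; the expected code length is the sum of the merged weights.
merge 5/33 + 26/165 → 17/55
merge 17/55 + 18/55 → 7/11
merge 4/11 + 7/11 → 1
L = 17/55 + 7/11 + 1 = 107/55 ≈ 1.945 bits/symbol.

1.945 bits/symbol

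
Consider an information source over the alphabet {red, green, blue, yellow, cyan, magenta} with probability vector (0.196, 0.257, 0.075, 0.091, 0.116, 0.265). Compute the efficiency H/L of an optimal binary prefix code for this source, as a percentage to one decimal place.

Entropy H = −Σ p log₂ p ≈ 2.4277 bits.
Huffman merges: 3/40+91/1000→83/500; 29/250+83/500→141/500; 49/250+257/1000→453/1000; 53/200+141/500→547/1000; 453/1000+547/1000→1. L = 306/125 ≈ 2.4480.
Efficiency = H/L = 2.4277/2.4480 = 99.2%.

99.2%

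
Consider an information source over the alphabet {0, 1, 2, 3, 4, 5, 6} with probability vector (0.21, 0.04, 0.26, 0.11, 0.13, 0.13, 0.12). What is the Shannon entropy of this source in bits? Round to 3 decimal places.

H = −Σ pᵢ log₂ pᵢ.
−0.21·log₂(0.21) = 0.4728
−0.04·log₂(0.04) = 0.1858
−0.26·log₂(0.26) = 0.5053
−0.11·log₂(0.11) = 0.3503
−0.13·log₂(0.13) = 0.3826
−0.13·log₂(0.13) = 0.3826
−0.12·log₂(0.12) = 0.3671
Sum ≈ 2.6465 → 2.647 bits.

2.647 bits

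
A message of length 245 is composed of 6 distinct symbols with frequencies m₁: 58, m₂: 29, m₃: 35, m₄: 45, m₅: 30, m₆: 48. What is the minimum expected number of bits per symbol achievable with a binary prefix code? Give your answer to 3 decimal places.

Probabilities are the counts divided by 245.
Repeatedly combine the two least-probable nodes; the expected code length is the sum of the merged weights.
merge 29/245 + 6/49 → 59/245
merge 1/7 + 9/49 → 16/49
merge 48/245 + 58/245 → 106/245
merge 59/245 + 16/49 → 139/245
merge 106/245 + 139/245 → 1
L = 59/245 + 16/49 + 106/245 + 139/245 + 1 = 629/245 ≈ 2.567 bits/symbol.

2.567 bits/symbol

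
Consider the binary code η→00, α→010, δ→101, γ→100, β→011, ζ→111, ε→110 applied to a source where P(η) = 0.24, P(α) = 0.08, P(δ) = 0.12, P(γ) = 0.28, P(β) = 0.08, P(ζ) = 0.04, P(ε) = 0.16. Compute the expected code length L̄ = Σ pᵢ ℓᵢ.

L̄ = Σ pᵢ·ℓᵢ = 0.24·2 + 0.08·3 + 0.12·3 + 0.28·3 + 0.08·3 + 0.04·3 + 0.16·3 = 2.76 bits/symbol.

2.76 bits/symbol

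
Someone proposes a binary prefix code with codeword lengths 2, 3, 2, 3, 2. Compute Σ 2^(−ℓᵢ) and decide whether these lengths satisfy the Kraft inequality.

1; yes

With common denominator 2^3 = 8: Σ 2^(−ℓᵢ) = 2/8 + 1/8 + 2/8 + 1/8 + 2/8 = 8/8 = 1.
Kraft's inequality requires Σ ≤ 1; here Σ = 1 ≤ 1, so such a prefix code exists.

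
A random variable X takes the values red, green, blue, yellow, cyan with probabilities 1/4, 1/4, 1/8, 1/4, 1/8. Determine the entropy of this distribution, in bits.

2.25 bits

Each probability is a power of 1/2, so log₂(1/p) is an integer.
H = Σ p·log₂(1/p) = 1/4·2 + 1/4·2 + 1/8·3 + 1/4·2 + 1/8·3 = 2.25 bits.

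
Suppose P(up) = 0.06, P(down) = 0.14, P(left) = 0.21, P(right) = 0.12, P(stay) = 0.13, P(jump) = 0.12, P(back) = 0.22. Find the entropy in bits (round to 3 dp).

H = −Σ pᵢ log₂ pᵢ.
−0.06·log₂(0.06) = 0.2435
−0.14·log₂(0.14) = 0.3971
−0.21·log₂(0.21) = 0.4728
−0.12·log₂(0.12) = 0.3671
−0.13·log₂(0.13) = 0.3826
−0.12·log₂(0.12) = 0.3671
−0.22·log₂(0.22) = 0.4806
Sum ≈ 2.7108 → 2.711 bits.

2.711 bits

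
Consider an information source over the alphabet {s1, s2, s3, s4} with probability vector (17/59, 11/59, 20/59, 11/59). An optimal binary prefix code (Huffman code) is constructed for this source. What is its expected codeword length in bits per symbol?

2 bits/symbol

Repeatedly combine the two least-probable nodes; the expected code length is the sum of the merged weights.
merge 11/59 + 11/59 → 22/59
merge 17/59 + 20/59 → 37/59
merge 22/59 + 37/59 → 1
L = 22/59 + 37/59 + 1 = 2 bits/symbol.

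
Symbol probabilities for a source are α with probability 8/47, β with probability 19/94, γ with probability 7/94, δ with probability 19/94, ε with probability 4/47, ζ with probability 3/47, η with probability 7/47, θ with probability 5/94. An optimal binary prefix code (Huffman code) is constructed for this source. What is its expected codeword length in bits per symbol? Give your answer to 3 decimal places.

2.872 bits/symbol

Repeatedly combine the two least-probable nodes; the expected code length is the sum of the merged weights.
merge 5/94 + 3/47 → 11/94
merge 7/94 + 4/47 → 15/94
merge 11/94 + 7/47 → 25/94
merge 15/94 + 8/47 → 31/94
merge 19/94 + 19/94 → 19/47
merge 25/94 + 31/94 → 28/47
merge 19/47 + 28/47 → 1
L = 11/94 + 15/94 + 25/94 + 31/94 + 19/47 + 28/47 + 1 = 135/47 ≈ 2.872 bits/symbol.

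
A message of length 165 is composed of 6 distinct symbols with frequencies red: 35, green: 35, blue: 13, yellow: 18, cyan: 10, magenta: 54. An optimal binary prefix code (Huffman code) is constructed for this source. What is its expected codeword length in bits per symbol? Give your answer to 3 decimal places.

Probabilities are the counts divided by 165.
Repeatedly combine the two least-probable nodes; the expected code length is the sum of the merged weights.
merge 2/33 + 13/165 → 23/165
merge 6/55 + 23/165 → 41/165
merge 7/33 + 7/33 → 14/33
merge 41/165 + 18/55 → 19/33
merge 14/33 + 19/33 → 1
L = 23/165 + 41/165 + 14/33 + 19/33 + 1 = 394/165 ≈ 2.388 bits/symbol.

2.388 bits/symbol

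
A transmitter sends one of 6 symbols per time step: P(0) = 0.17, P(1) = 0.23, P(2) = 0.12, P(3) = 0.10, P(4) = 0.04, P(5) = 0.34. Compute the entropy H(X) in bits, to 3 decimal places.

2.336 bits

H = −Σ pᵢ log₂ pᵢ.
−0.17·log₂(0.17) = 0.4346
−0.23·log₂(0.23) = 0.4877
−0.12·log₂(0.12) = 0.3671
−0.10·log₂(0.10) = 0.3322
−0.04·log₂(0.04) = 0.1858
−0.34·log₂(0.34) = 0.5292
Sum ≈ 2.3364 → 2.336 bits.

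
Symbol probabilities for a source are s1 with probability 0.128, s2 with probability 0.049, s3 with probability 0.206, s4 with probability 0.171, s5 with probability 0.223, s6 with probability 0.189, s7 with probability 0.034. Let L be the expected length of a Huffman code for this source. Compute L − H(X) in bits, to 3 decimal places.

Entropy H = −Σ p log₂ p ≈ 2.6010 bits.
Huffman merges: 17/500+49/1000→83/1000; 83/1000+16/125→211/1000; 171/1000+189/1000→9/25; 103/500+211/1000→417/1000; 223/1000+9/25→583/1000; 417/1000+583/1000→1. L = 1327/500 ≈ 2.6540.
L − H = 2.6540 − 2.6010 = 0.053 bits.

0.053 bits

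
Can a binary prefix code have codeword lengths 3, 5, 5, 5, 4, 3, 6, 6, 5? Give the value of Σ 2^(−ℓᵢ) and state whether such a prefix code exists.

With common denominator 2^6 = 64: Σ 2^(−ℓᵢ) = 8/64 + 2/64 + 2/64 + 2/64 + 4/64 + 8/64 + 1/64 + 1/64 + 2/64 = 30/64 = 0.46875.
Kraft's inequality requires Σ ≤ 1; here Σ = 0.46875 ≤ 1, so such a prefix code exists.

0.46875; yes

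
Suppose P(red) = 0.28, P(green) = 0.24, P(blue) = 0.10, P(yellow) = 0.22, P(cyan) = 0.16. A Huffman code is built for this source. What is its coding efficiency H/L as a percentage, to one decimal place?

Entropy H = −Σ p log₂ p ≈ 2.2441 bits.
Huffman merges: 1/10+4/25→13/50; 11/50+6/25→23/50; 13/50+7/25→27/50; 23/50+27/50→1. L = 113/50 ≈ 2.2600.
Efficiency = H/L = 2.2441/2.2600 = 99.3%.

99.3%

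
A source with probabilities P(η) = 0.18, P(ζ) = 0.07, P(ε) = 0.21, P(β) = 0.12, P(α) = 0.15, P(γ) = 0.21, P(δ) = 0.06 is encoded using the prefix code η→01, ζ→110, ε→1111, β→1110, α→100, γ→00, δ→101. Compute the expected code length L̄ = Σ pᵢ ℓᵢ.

L̄ = Σ pᵢ·ℓᵢ = 0.18·2 + 0.07·3 + 0.21·4 + 0.12·4 + 0.15·3 + 0.21·2 + 0.06·3 = 2.94 bits/symbol.

2.94 bits/symbol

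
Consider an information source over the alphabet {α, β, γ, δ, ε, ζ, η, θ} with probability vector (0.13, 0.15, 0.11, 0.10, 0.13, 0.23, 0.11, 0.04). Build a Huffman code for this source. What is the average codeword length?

2.91 bits/symbol

Repeatedly combine the two least-probable nodes; the expected code length is the sum of the merged weights.
merge 1/25 + 1/10 → 7/50
merge 11/100 + 11/100 → 11/50
merge 13/100 + 13/100 → 13/50
merge 7/50 + 3/20 → 29/100
merge 11/50 + 23/100 → 9/20
merge 13/50 + 29/100 → 11/20
merge 9/20 + 11/20 → 1
L = 7/50 + 11/50 + 13/50 + 29/100 + 9/20 + 11/20 + 1 = 291/100 = 2.91 bits/symbol.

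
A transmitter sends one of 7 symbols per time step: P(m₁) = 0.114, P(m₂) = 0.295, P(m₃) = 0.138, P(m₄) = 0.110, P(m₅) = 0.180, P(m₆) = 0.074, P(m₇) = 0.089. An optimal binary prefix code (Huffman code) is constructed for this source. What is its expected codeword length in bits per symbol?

Repeatedly combine the two least-probable nodes; the expected code length is the sum of the merged weights.
merge 37/500 + 89/1000 → 163/1000
merge 11/100 + 57/500 → 28/125
merge 69/500 + 163/1000 → 301/1000
merge 9/50 + 28/125 → 101/250
merge 59/200 + 301/1000 → 149/250
merge 101/250 + 149/250 → 1
L = 163/1000 + 28/125 + 301/1000 + 101/250 + 149/250 + 1 = 336/125 = 2.688 bits/symbol.

2.688 bits/symbol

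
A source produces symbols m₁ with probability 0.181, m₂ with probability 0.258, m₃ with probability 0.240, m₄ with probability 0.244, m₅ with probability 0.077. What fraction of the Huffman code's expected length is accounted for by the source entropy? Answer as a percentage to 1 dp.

98.6%

Entropy H = −Σ p log₂ p ≈ 2.2261 bits.
Huffman merges: 77/1000+181/1000→129/500; 6/25+61/250→121/250; 129/500+129/500→129/250; 121/250+129/250→1. L = 1129/500 ≈ 2.2580.
Efficiency = H/L = 2.2261/2.2580 = 98.6%.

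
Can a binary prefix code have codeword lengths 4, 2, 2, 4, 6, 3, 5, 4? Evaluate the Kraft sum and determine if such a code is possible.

With common denominator 2^6 = 64: Σ 2^(−ℓᵢ) = 4/64 + 16/64 + 16/64 + 4/64 + 1/64 + 8/64 + 2/64 + 4/64 = 55/64 = 0.859375.
Kraft's inequality requires Σ ≤ 1; here Σ = 0.859375 ≤ 1, so such a prefix code exists.

0.859375; yes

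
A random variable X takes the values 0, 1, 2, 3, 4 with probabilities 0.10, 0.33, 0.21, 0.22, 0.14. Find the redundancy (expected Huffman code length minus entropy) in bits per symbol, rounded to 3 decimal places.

0.029 bits

Entropy H = −Σ p log₂ p ≈ 2.2105 bits.
Huffman merges: 1/10+7/50→6/25; 21/100+11/50→43/100; 6/25+33/100→57/100; 43/100+57/100→1. L = 56/25 ≈ 2.2400.
L − H = 2.2400 − 2.2105 = 0.029 bits.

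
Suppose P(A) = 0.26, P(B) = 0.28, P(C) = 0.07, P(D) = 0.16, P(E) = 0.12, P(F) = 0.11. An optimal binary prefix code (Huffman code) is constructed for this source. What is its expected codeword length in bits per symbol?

2.46 bits/symbol

Repeatedly combine the two least-probable nodes; the expected code length is the sum of the merged weights.
merge 7/100 + 11/100 → 9/50
merge 3/25 + 4/25 → 7/25
merge 9/50 + 13/50 → 11/25
merge 7/25 + 7/25 → 14/25
merge 11/25 + 14/25 → 1
L = 9/50 + 7/25 + 11/25 + 14/25 + 1 = 123/50 = 2.46 bits/symbol.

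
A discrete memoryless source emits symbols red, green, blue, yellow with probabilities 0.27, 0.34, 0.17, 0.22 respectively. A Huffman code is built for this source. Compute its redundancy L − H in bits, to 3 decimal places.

0.046 bits

Entropy H = −Σ p log₂ p ≈ 1.9544 bits.
Huffman merges: 17/100+11/50→39/100; 27/100+17/50→61/100; 39/100+61/100→1. L = 2 ≈ 2.0000.
L − H = 2.0000 − 1.9544 = 0.046 bits.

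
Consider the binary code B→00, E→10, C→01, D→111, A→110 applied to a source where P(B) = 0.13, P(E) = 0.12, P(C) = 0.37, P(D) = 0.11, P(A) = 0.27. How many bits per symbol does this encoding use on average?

2.38 bits/symbol

L̄ = Σ pᵢ·ℓᵢ = 0.13·2 + 0.12·2 + 0.37·2 + 0.11·3 + 0.27·3 = 2.38 bits/symbol.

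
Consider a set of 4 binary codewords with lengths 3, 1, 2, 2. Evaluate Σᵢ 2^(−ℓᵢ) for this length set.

With common denominator 2^3 = 8: Σ 2^(−ℓᵢ) = 1/8 + 4/8 + 2/8 + 2/8 = 9/8 = 1.125.

1.125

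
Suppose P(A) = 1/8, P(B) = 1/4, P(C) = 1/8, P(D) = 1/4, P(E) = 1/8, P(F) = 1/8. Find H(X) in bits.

Each probability is a power of 1/2, so log₂(1/p) is an integer.
H = Σ p·log₂(1/p) = 1/8·3 + 1/4·2 + 1/8·3 + 1/4·2 + 1/8·3 + 1/8·3 = 2.5 bits.

2.5 bits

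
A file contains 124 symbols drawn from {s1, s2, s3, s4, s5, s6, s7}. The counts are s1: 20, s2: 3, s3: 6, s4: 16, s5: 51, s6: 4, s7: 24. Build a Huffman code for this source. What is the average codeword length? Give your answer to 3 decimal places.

2.339 bits/symbol

Probabilities are the counts divided by 124.
Repeatedly combine the two least-probable nodes; the expected code length is the sum of the merged weights.
merge 3/124 + 1/31 → 7/124
merge 3/62 + 7/124 → 13/124
merge 13/124 + 4/31 → 29/124
merge 5/31 + 6/31 → 11/31
merge 29/124 + 11/31 → 73/124
merge 51/124 + 73/124 → 1
L = 7/124 + 13/124 + 29/124 + 11/31 + 73/124 + 1 = 145/62 ≈ 2.339 bits/symbol.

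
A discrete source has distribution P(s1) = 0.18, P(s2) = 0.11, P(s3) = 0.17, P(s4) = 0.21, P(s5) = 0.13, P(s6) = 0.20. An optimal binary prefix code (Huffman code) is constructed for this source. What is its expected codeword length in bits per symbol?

2.59 bits/symbol

Repeatedly combine the two least-probable nodes; the expected code length is the sum of the merged weights.
merge 11/100 + 13/100 → 6/25
merge 17/100 + 9/50 → 7/20
merge 1/5 + 21/100 → 41/100
merge 6/25 + 7/20 → 59/100
merge 41/100 + 59/100 → 1
L = 6/25 + 7/20 + 41/100 + 59/100 + 1 = 259/100 = 2.59 bits/symbol.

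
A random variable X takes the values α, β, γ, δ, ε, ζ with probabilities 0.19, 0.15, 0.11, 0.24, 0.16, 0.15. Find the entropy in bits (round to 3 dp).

H = −Σ pᵢ log₂ pᵢ.
−0.19·log₂(0.19) = 0.4552
−0.15·log₂(0.15) = 0.4105
−0.11·log₂(0.11) = 0.3503
−0.24·log₂(0.24) = 0.4941
−0.16·log₂(0.16) = 0.4230
−0.15·log₂(0.15) = 0.4105
Sum ≈ 2.5438 → 2.544 bits.

2.544 bits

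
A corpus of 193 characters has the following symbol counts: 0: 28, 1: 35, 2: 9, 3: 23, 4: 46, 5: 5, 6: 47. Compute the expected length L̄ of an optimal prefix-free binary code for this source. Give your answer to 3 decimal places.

2.591 bits/symbol

Probabilities are the counts divided by 193.
Repeatedly combine the two least-probable nodes; the expected code length is the sum of the merged weights.
merge 5/193 + 9/193 → 14/193
merge 14/193 + 23/193 → 37/193
merge 28/193 + 35/193 → 63/193
merge 37/193 + 46/193 → 83/193
merge 47/193 + 63/193 → 110/193
merge 83/193 + 110/193 → 1
L = 14/193 + 37/193 + 63/193 + 83/193 + 110/193 + 1 = 500/193 ≈ 2.591 bits/symbol.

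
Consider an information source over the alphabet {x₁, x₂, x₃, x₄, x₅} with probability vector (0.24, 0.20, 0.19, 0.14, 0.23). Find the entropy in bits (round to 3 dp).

2.299 bits

H = −Σ pᵢ log₂ pᵢ.
−0.24·log₂(0.24) = 0.4941
−0.20·log₂(0.20) = 0.4644
−0.19·log₂(0.19) = 0.4552
−0.14·log₂(0.14) = 0.3971
−0.23·log₂(0.23) = 0.4877
Sum ≈ 2.2985 → 2.299 bits.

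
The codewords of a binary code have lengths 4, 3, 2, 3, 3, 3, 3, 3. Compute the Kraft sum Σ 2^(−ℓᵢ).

1.0625

With common denominator 2^4 = 16: Σ 2^(−ℓᵢ) = 1/16 + 2/16 + 4/16 + 2/16 + 2/16 + 2/16 + 2/16 + 2/16 = 17/16 = 1.0625.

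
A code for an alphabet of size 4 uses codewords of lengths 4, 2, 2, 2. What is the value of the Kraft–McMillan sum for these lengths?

0.8125

With common denominator 2^4 = 16: Σ 2^(−ℓᵢ) = 1/16 + 4/16 + 4/16 + 4/16 = 13/16 = 0.8125.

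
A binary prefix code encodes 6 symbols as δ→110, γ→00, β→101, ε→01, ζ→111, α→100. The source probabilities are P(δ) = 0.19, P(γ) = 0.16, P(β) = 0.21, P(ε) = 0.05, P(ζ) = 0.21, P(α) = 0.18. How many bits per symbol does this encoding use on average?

2.79 bits/symbol

L̄ = Σ pᵢ·ℓᵢ = 0.19·3 + 0.16·2 + 0.21·3 + 0.05·2 + 0.21·3 + 0.18·3 = 2.79 bits/symbol.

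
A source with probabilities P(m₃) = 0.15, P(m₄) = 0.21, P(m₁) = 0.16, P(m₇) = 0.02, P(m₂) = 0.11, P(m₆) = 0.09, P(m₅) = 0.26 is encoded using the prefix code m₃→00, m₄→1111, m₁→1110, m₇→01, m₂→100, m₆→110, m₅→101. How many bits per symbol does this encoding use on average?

L̄ = Σ pᵢ·ℓᵢ = 0.15·2 + 0.21·4 + 0.16·4 + 0.02·2 + 0.11·3 + 0.09·3 + 0.26·3 = 3.2 bits/symbol.

3.2 bits/symbol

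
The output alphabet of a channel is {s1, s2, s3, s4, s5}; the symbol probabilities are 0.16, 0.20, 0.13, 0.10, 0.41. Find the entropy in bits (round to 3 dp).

H = −Σ pᵢ log₂ pᵢ.
−0.16·log₂(0.16) = 0.4230
−0.20·log₂(0.20) = 0.4644
−0.13·log₂(0.13) = 0.3826
−0.10·log₂(0.10) = 0.3322
−0.41·log₂(0.41) = 0.5274
Sum ≈ 2.1296 → 2.130 bits.

2.130 bits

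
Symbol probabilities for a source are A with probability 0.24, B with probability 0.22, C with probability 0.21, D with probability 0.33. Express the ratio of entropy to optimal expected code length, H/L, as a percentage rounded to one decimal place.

Entropy H = −Σ p log₂ p ≈ 1.9754 bits.
Huffman merges: 21/100+11/50→43/100; 6/25+33/100→57/100; 43/100+57/100→1. L = 2 ≈ 2.0000.
Efficiency = H/L = 1.9754/2.0000 = 98.8%.

98.8%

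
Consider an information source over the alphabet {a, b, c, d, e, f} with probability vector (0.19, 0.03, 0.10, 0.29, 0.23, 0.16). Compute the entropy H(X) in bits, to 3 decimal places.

2.368 bits

H = −Σ pᵢ log₂ pᵢ.
−0.19·log₂(0.19) = 0.4552
−0.03·log₂(0.03) = 0.1518
−0.10·log₂(0.10) = 0.3322
−0.29·log₂(0.29) = 0.5179
−0.23·log₂(0.23) = 0.4877
−0.16·log₂(0.16) = 0.4230
Sum ≈ 2.3678 → 2.368 bits.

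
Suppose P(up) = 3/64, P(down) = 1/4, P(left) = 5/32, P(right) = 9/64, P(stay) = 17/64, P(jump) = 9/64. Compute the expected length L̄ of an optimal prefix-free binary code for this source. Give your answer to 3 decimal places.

2.484 bits/symbol

Repeatedly combine the two least-probable nodes; the expected code length is the sum of the merged weights.
merge 3/64 + 9/64 → 3/16
merge 9/64 + 5/32 → 19/64
merge 3/16 + 1/4 → 7/16
merge 17/64 + 19/64 → 9/16
merge 7/16 + 9/16 → 1
L = 3/16 + 19/64 + 7/16 + 9/16 + 1 = 159/64 ≈ 2.484 bits/symbol.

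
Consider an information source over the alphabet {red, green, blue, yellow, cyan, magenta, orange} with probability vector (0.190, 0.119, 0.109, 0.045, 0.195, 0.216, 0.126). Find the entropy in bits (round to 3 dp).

2.685 bits

H = −Σ pᵢ log₂ pᵢ.
−0.190·log₂(0.190) = 0.4552
−0.119·log₂(0.119) = 0.3654
−0.109·log₂(0.109) = 0.3485
−0.045·log₂(0.045) = 0.2013
−0.195·log₂(0.195) = 0.4599
−0.216·log₂(0.216) = 0.4776
−0.126·log₂(0.126) = 0.3766
Sum ≈ 2.6845 → 2.685 bits.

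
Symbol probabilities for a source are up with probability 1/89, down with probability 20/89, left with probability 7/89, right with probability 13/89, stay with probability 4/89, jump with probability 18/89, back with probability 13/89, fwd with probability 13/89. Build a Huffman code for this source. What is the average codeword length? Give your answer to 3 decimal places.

2.764 bits/symbol

Repeatedly combine the two least-probable nodes; the expected code length is the sum of the merged weights.
merge 1/89 + 4/89 → 5/89
merge 5/89 + 7/89 → 12/89
merge 12/89 + 13/89 → 25/89
merge 13/89 + 13/89 → 26/89
merge 18/89 + 20/89 → 38/89
merge 25/89 + 26/89 → 51/89
merge 38/89 + 51/89 → 1
L = 5/89 + 12/89 + 25/89 + 26/89 + 38/89 + 51/89 + 1 = 246/89 ≈ 2.764 bits/symbol.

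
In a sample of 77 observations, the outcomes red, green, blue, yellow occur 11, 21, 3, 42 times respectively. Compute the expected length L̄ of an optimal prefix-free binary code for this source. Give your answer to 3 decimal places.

Probabilities are the counts divided by 77.
Repeatedly combine the two least-probable nodes; the expected code length is the sum of the merged weights.
merge 3/77 + 1/7 → 2/11
merge 2/11 + 3/11 → 5/11
merge 5/11 + 6/11 → 1
L = 2/11 + 5/11 + 1 = 18/11 ≈ 1.636 bits/symbol.

1.636 bits/symbol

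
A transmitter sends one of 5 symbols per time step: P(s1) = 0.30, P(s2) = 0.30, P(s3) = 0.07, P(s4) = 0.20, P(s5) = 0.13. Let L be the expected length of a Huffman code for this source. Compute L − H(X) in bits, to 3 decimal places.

0.042 bits

Entropy H = −Σ p log₂ p ≈ 2.1578 bits.
Huffman merges: 7/100+13/100→1/5; 1/5+1/5→2/5; 3/10+3/10→3/5; 2/5+3/5→1. L = 11/5 ≈ 2.2000.
L − H = 2.2000 − 2.1578 = 0.042 bits.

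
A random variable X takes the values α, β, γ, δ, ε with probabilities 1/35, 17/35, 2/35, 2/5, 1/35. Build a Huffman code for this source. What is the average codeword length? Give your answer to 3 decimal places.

Repeatedly combine the two least-probable nodes; the expected code length is the sum of the merged weights.
merge 1/35 + 1/35 → 2/35
merge 2/35 + 2/35 → 4/35
merge 4/35 + 2/5 → 18/35
merge 17/35 + 18/35 → 1
L = 2/35 + 4/35 + 18/35 + 1 = 59/35 ≈ 1.686 bits/symbol.

1.686 bits/symbol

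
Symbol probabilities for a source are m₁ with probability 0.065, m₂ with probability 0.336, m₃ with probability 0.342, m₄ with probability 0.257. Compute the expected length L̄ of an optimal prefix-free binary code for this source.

Repeatedly combine the two least-probable nodes; the expected code length is the sum of the merged weights.
merge 13/200 + 257/1000 → 161/500
merge 161/500 + 42/125 → 329/500
merge 171/500 + 329/500 → 1
L = 161/500 + 329/500 + 1 = 99/50 = 1.98 bits/symbol.

1.98 bits/symbol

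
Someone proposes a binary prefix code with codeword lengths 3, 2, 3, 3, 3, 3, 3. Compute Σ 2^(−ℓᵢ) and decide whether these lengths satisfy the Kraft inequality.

1; yes

With common denominator 2^3 = 8: Σ 2^(−ℓᵢ) = 1/8 + 2/8 + 1/8 + 1/8 + 1/8 + 1/8 + 1/8 = 8/8 = 1.
Kraft's inequality requires Σ ≤ 1; here Σ = 1 ≤ 1, so such a prefix code exists.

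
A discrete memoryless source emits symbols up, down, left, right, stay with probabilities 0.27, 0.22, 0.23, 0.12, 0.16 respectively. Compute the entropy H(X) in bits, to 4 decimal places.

2.2683 bits

H = −Σ pᵢ log₂ pᵢ.
−0.27·log₂(0.27) = 0.5100
−0.22·log₂(0.22) = 0.4806
−0.23·log₂(0.23) = 0.4877
−0.12·log₂(0.12) = 0.3671
−0.16·log₂(0.16) = 0.4230
Sum ≈ 2.2683 → 2.2683 bits.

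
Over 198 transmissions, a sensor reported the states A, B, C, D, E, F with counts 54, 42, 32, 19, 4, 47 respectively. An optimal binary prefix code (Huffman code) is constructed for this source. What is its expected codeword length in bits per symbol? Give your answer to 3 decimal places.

Probabilities are the counts divided by 198.
Repeatedly combine the two least-probable nodes; the expected code length is the sum of the merged weights.
merge 2/99 + 19/198 → 23/198
merge 23/198 + 16/99 → 5/18
merge 7/33 + 47/198 → 89/198
merge 3/11 + 5/18 → 109/198
merge 89/198 + 109/198 → 1
L = 23/198 + 5/18 + 89/198 + 109/198 + 1 = 79/33 ≈ 2.394 bits/symbol.

2.394 bits/symbol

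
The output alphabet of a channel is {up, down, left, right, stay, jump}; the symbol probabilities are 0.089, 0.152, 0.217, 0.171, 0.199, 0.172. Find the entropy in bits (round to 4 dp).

H = −Σ pᵢ log₂ pᵢ.
−0.089·log₂(0.089) = 0.3106
−0.152·log₂(0.152) = 0.4131
−0.217·log₂(0.217) = 0.4783
−0.171·log₂(0.171) = 0.4357
−0.199·log₂(0.199) = 0.4635
−0.172·log₂(0.172) = 0.4368
Sum ≈ 2.5380 → 2.5380 bits.

2.5380 bits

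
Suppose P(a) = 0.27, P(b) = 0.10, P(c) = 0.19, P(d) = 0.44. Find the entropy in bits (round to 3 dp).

H = −Σ pᵢ log₂ pᵢ.
−0.27·log₂(0.27) = 0.5100
−0.10·log₂(0.10) = 0.3322
−0.19·log₂(0.19) = 0.4552
−0.44·log₂(0.44) = 0.5211
Sum ≈ 1.8186 → 1.819 bits.

1.819 bits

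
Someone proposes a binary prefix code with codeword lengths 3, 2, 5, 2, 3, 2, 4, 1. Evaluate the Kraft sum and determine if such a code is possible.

With common denominator 2^5 = 32: Σ 2^(−ℓᵢ) = 4/32 + 8/32 + 1/32 + 8/32 + 4/32 + 8/32 + 2/32 + 16/32 = 51/32 = 1.59375.
Kraft's inequality requires Σ ≤ 1; here Σ = 1.59375 > 1, so no such prefix code exists.

1.59375; no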